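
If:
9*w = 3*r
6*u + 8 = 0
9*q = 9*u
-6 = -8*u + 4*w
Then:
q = -4/3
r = -25/2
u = -4/3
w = -25/6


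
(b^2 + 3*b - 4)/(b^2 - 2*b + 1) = (b + 4)/(b - 1)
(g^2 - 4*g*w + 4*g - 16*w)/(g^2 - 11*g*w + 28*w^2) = (-g - 4)/(-g + 7*w)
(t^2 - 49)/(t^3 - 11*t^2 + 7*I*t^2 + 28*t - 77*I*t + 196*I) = (t + 7)/(t^2 + t*(-4 + 7*I) - 28*I)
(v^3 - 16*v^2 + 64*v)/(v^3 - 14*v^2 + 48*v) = (v - 8)/(v - 6)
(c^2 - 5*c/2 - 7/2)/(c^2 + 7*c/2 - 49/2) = (c + 1)/(c + 7)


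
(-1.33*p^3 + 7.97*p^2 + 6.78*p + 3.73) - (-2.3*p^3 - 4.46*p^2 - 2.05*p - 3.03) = 0.97*p^3 + 12.43*p^2 + 8.83*p + 6.76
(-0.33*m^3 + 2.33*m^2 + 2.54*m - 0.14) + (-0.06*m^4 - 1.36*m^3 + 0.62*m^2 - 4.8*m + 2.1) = -0.06*m^4 - 1.69*m^3 + 2.95*m^2 - 2.26*m + 1.96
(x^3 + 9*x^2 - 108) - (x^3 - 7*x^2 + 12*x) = 16*x^2 - 12*x - 108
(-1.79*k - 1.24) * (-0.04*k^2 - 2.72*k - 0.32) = 0.0716*k^3 + 4.9184*k^2 + 3.9456*k + 0.3968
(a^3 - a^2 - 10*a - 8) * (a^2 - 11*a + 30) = a^5 - 12*a^4 + 31*a^3 + 72*a^2 - 212*a - 240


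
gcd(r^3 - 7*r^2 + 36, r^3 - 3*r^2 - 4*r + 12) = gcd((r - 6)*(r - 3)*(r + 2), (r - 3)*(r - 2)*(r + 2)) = r^2 - r - 6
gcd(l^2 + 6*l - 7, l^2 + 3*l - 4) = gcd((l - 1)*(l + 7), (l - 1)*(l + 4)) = l - 1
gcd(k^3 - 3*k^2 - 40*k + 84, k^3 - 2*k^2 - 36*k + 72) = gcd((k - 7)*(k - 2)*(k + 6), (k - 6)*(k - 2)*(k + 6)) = k^2 + 4*k - 12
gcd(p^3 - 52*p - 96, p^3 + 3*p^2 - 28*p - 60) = p^2 + 8*p + 12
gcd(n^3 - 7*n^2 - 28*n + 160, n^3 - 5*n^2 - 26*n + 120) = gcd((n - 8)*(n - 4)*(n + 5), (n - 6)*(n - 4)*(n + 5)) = n^2 + n - 20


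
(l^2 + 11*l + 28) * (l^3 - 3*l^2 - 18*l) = l^5 + 8*l^4 - 23*l^3 - 282*l^2 - 504*l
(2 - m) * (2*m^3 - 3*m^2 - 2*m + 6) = -2*m^4 + 7*m^3 - 4*m^2 - 10*m + 12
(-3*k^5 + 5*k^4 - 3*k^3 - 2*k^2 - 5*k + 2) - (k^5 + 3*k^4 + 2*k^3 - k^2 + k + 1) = -4*k^5 + 2*k^4 - 5*k^3 - k^2 - 6*k + 1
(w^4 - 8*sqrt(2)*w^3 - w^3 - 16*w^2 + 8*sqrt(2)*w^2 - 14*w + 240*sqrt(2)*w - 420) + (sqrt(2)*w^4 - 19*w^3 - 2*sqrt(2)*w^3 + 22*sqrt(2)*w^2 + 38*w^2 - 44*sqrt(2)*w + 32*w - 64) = w^4 + sqrt(2)*w^4 - 20*w^3 - 10*sqrt(2)*w^3 + 22*w^2 + 30*sqrt(2)*w^2 + 18*w + 196*sqrt(2)*w - 484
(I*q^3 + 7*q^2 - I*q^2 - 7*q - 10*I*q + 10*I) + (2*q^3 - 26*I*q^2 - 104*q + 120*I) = 2*q^3 + I*q^3 + 7*q^2 - 27*I*q^2 - 111*q - 10*I*q + 130*I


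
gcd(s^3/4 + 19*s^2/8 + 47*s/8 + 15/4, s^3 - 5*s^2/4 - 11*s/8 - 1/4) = 1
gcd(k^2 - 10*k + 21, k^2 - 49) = k - 7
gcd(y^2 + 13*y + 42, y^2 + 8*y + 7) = y + 7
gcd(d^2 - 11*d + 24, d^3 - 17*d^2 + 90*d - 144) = d^2 - 11*d + 24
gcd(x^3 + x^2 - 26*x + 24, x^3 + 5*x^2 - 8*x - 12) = x + 6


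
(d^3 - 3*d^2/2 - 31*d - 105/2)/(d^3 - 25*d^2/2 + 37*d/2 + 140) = (d + 3)/(d - 8)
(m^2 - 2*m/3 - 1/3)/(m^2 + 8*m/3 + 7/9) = 3*(m - 1)/(3*m + 7)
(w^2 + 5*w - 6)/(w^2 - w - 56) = (-w^2 - 5*w + 6)/(-w^2 + w + 56)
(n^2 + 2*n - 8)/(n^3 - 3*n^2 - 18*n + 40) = 1/(n - 5)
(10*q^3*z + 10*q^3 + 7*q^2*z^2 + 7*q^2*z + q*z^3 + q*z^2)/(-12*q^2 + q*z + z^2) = q*(10*q^2*z + 10*q^2 + 7*q*z^2 + 7*q*z + z^3 + z^2)/(-12*q^2 + q*z + z^2)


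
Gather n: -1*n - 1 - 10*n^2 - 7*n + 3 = -10*n^2 - 8*n + 2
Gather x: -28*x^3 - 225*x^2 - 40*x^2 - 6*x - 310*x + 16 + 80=-28*x^3 - 265*x^2 - 316*x + 96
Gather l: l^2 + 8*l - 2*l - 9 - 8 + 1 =l^2 + 6*l - 16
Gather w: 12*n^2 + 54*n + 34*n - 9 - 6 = 12*n^2 + 88*n - 15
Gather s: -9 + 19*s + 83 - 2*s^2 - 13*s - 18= -2*s^2 + 6*s + 56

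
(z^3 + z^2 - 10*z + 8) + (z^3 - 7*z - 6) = 2*z^3 + z^2 - 17*z + 2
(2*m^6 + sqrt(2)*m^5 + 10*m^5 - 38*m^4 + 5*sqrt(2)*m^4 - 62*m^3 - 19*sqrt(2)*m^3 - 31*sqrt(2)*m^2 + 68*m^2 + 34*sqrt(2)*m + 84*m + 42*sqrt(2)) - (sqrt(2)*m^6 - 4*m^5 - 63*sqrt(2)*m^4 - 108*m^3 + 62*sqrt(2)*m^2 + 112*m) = -sqrt(2)*m^6 + 2*m^6 + sqrt(2)*m^5 + 14*m^5 - 38*m^4 + 68*sqrt(2)*m^4 - 19*sqrt(2)*m^3 + 46*m^3 - 93*sqrt(2)*m^2 + 68*m^2 - 28*m + 34*sqrt(2)*m + 42*sqrt(2)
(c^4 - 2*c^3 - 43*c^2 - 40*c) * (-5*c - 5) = -5*c^5 + 5*c^4 + 225*c^3 + 415*c^2 + 200*c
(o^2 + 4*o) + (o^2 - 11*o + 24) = 2*o^2 - 7*o + 24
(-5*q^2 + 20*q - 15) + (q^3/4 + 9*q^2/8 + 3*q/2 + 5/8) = q^3/4 - 31*q^2/8 + 43*q/2 - 115/8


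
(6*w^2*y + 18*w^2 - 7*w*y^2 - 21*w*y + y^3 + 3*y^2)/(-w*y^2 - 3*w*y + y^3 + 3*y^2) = (-6*w + y)/y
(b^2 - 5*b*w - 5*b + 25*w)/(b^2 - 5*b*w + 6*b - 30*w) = (b - 5)/(b + 6)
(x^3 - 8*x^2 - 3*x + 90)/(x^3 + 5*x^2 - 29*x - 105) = (x - 6)/(x + 7)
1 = 1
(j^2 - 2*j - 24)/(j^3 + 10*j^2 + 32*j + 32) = (j - 6)/(j^2 + 6*j + 8)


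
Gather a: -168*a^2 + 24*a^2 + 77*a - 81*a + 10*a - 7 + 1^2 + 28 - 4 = -144*a^2 + 6*a + 18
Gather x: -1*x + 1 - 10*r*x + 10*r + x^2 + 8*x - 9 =10*r + x^2 + x*(7 - 10*r) - 8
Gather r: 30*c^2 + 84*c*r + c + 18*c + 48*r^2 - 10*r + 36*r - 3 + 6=30*c^2 + 19*c + 48*r^2 + r*(84*c + 26) + 3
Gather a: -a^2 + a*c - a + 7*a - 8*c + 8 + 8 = -a^2 + a*(c + 6) - 8*c + 16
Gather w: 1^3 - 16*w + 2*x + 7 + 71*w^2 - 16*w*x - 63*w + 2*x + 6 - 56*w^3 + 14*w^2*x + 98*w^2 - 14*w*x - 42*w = -56*w^3 + w^2*(14*x + 169) + w*(-30*x - 121) + 4*x + 14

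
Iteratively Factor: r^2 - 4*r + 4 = (r - 2)*(r - 2)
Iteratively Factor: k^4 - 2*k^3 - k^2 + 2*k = (k - 2)*(k^3 - k) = k*(k - 2)*(k^2 - 1) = k*(k - 2)*(k + 1)*(k - 1)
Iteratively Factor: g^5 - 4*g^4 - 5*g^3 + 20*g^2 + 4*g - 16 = (g - 4)*(g^4 - 5*g^2 + 4) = (g - 4)*(g - 1)*(g^3 + g^2 - 4*g - 4) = (g - 4)*(g - 1)*(g + 1)*(g^2 - 4) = (g - 4)*(g - 2)*(g - 1)*(g + 1)*(g + 2)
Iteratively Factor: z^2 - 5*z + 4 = (z - 4)*(z - 1)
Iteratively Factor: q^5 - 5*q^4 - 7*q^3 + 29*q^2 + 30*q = (q)*(q^4 - 5*q^3 - 7*q^2 + 29*q + 30) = q*(q - 3)*(q^3 - 2*q^2 - 13*q - 10) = q*(q - 5)*(q - 3)*(q^2 + 3*q + 2) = q*(q - 5)*(q - 3)*(q + 2)*(q + 1)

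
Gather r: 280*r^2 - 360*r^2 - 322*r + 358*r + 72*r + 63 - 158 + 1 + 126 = -80*r^2 + 108*r + 32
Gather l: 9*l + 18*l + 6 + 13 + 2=27*l + 21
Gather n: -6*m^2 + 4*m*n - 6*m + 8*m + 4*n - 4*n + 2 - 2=-6*m^2 + 4*m*n + 2*m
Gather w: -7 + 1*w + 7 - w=0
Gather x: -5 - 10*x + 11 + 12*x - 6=2*x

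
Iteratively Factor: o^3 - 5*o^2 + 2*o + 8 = (o - 4)*(o^2 - o - 2) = (o - 4)*(o + 1)*(o - 2)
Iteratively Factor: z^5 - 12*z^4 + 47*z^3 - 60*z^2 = (z)*(z^4 - 12*z^3 + 47*z^2 - 60*z) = z^2*(z^3 - 12*z^2 + 47*z - 60) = z^2*(z - 3)*(z^2 - 9*z + 20) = z^2*(z - 5)*(z - 3)*(z - 4)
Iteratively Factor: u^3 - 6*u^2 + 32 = (u + 2)*(u^2 - 8*u + 16) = (u - 4)*(u + 2)*(u - 4)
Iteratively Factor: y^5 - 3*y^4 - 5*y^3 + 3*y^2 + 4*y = (y)*(y^4 - 3*y^3 - 5*y^2 + 3*y + 4) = y*(y + 1)*(y^3 - 4*y^2 - y + 4) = y*(y + 1)^2*(y^2 - 5*y + 4) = y*(y - 1)*(y + 1)^2*(y - 4)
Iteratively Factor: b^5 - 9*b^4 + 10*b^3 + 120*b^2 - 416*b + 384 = (b - 2)*(b^4 - 7*b^3 - 4*b^2 + 112*b - 192) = (b - 4)*(b - 2)*(b^3 - 3*b^2 - 16*b + 48) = (b - 4)*(b - 2)*(b + 4)*(b^2 - 7*b + 12) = (b - 4)^2*(b - 2)*(b + 4)*(b - 3)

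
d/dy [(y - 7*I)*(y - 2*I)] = 2*y - 9*I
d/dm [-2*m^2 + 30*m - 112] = 30 - 4*m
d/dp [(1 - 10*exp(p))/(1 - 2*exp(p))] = -8*exp(p)/(2*exp(p) - 1)^2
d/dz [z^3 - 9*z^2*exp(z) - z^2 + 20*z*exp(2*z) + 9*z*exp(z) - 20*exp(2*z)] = -9*z^2*exp(z) + 3*z^2 + 40*z*exp(2*z) - 9*z*exp(z) - 2*z - 20*exp(2*z) + 9*exp(z)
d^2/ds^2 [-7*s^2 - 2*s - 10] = -14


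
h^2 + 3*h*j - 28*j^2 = (h - 4*j)*(h + 7*j)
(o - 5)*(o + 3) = o^2 - 2*o - 15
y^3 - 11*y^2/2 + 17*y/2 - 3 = (y - 3)*(y - 2)*(y - 1/2)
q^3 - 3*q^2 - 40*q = q*(q - 8)*(q + 5)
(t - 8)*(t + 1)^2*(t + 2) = t^4 - 4*t^3 - 27*t^2 - 38*t - 16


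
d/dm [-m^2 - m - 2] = -2*m - 1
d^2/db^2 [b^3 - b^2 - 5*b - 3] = 6*b - 2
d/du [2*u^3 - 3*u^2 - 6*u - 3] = 6*u^2 - 6*u - 6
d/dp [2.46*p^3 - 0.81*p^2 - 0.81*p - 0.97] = 7.38*p^2 - 1.62*p - 0.81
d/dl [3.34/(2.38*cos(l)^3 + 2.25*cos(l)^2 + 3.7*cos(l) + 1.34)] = (23.8476*cos(l)^2 + 15.03*cos(l) + 12.358)*sin(l)/(2.38*cos(l)^3 + 2.25*cos(l)^2 + 3.7*cos(l) + 1.34)^2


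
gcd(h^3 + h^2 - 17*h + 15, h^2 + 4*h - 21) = h - 3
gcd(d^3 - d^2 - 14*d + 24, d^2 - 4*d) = 1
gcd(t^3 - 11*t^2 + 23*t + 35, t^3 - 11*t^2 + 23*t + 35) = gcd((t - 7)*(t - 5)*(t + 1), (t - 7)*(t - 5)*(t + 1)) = t^3 - 11*t^2 + 23*t + 35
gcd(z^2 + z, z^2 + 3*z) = z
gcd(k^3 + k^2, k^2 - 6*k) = k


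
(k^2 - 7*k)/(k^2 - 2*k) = (k - 7)/(k - 2)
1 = 1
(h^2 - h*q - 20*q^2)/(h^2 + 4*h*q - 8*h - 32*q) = (h - 5*q)/(h - 8)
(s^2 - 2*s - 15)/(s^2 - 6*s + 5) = (s + 3)/(s - 1)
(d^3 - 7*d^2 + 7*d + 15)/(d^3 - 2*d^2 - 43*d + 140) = (d^2 - 2*d - 3)/(d^2 + 3*d - 28)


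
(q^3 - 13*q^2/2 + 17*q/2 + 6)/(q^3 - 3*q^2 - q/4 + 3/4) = 2*(q - 4)/(2*q - 1)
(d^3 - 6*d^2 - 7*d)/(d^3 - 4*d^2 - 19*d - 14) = d/(d + 2)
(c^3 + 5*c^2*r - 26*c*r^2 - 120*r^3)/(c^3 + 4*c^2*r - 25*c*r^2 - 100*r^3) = (c + 6*r)/(c + 5*r)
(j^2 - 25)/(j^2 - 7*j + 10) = (j + 5)/(j - 2)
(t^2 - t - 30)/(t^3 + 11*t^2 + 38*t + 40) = (t - 6)/(t^2 + 6*t + 8)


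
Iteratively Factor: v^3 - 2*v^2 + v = (v - 1)*(v^2 - v) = (v - 1)^2*(v)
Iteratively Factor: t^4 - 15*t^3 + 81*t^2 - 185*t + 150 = (t - 2)*(t^3 - 13*t^2 + 55*t - 75) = (t - 5)*(t - 2)*(t^2 - 8*t + 15) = (t - 5)^2*(t - 2)*(t - 3)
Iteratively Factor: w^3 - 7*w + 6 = (w + 3)*(w^2 - 3*w + 2) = (w - 1)*(w + 3)*(w - 2)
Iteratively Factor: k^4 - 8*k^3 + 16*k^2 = (k)*(k^3 - 8*k^2 + 16*k) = k*(k - 4)*(k^2 - 4*k) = k*(k - 4)^2*(k)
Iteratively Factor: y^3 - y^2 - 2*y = (y + 1)*(y^2 - 2*y) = (y - 2)*(y + 1)*(y)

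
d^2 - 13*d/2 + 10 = (d - 4)*(d - 5/2)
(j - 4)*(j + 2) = j^2 - 2*j - 8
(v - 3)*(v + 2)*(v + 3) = v^3 + 2*v^2 - 9*v - 18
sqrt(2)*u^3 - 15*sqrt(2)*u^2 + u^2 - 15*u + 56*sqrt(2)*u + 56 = (u - 8)*(u - 7)*(sqrt(2)*u + 1)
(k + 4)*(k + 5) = k^2 + 9*k + 20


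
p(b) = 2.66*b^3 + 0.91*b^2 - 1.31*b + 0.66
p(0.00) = 0.66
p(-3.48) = -95.86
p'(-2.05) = 28.49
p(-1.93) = -12.54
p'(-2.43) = 41.39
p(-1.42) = -3.26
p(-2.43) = -28.95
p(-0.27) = 1.03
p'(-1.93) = 24.90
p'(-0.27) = -1.22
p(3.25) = 97.33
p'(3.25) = 88.89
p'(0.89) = 6.63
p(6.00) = 600.12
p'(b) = 7.98*b^2 + 1.82*b - 1.31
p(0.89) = 2.09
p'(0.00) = -1.31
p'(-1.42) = 12.20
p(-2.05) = -15.75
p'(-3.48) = 89.00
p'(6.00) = 296.89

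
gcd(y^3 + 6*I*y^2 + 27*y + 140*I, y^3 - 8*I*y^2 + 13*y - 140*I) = y^2 - I*y + 20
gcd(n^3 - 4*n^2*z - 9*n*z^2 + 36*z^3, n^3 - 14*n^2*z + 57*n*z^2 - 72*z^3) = -n + 3*z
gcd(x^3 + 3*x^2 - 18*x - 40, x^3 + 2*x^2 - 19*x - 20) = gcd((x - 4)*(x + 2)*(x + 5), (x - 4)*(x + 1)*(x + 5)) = x^2 + x - 20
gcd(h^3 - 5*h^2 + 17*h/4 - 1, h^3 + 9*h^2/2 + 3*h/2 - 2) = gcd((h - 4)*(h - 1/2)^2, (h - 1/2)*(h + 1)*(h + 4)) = h - 1/2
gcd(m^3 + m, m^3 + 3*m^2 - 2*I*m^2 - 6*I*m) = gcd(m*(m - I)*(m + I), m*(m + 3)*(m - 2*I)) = m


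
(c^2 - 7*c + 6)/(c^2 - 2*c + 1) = (c - 6)/(c - 1)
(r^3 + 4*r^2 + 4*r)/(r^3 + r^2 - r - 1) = r*(r^2 + 4*r + 4)/(r^3 + r^2 - r - 1)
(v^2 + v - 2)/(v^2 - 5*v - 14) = (v - 1)/(v - 7)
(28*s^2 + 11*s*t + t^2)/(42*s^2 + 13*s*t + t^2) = (4*s + t)/(6*s + t)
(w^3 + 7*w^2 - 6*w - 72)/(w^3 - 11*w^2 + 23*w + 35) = (w^3 + 7*w^2 - 6*w - 72)/(w^3 - 11*w^2 + 23*w + 35)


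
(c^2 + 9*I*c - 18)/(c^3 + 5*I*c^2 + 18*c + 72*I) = 1/(c - 4*I)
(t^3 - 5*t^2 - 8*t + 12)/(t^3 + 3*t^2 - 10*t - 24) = (t^2 - 7*t + 6)/(t^2 + t - 12)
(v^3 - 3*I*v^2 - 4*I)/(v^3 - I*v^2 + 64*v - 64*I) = (v^3 - 3*I*v^2 - 4*I)/(v^3 - I*v^2 + 64*v - 64*I)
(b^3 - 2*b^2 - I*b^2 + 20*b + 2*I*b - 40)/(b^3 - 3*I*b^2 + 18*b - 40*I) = (b - 2)/(b - 2*I)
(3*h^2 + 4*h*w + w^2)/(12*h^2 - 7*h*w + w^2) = (3*h^2 + 4*h*w + w^2)/(12*h^2 - 7*h*w + w^2)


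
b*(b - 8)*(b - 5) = b^3 - 13*b^2 + 40*b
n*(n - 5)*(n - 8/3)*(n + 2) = n^4 - 17*n^3/3 - 2*n^2 + 80*n/3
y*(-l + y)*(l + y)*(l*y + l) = -l^3*y^2 - l^3*y + l*y^4 + l*y^3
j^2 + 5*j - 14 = (j - 2)*(j + 7)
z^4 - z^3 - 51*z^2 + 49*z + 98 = (z - 7)*(z - 2)*(z + 1)*(z + 7)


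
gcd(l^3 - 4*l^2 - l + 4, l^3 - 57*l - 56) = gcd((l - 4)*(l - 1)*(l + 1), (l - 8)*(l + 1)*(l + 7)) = l + 1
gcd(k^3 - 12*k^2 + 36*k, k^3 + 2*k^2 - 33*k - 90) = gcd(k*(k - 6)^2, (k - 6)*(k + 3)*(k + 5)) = k - 6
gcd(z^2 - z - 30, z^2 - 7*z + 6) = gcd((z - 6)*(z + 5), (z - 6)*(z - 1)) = z - 6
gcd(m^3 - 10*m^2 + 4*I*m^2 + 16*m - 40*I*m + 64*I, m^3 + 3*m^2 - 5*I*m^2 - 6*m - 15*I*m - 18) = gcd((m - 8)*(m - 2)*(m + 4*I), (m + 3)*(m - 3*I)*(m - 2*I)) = 1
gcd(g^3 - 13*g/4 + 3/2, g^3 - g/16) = 1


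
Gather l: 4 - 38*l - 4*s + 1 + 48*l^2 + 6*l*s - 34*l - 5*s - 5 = 48*l^2 + l*(6*s - 72) - 9*s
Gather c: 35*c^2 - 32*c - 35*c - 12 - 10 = 35*c^2 - 67*c - 22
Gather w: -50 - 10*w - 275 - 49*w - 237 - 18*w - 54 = -77*w - 616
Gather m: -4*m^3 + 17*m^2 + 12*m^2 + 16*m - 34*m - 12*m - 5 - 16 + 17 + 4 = -4*m^3 + 29*m^2 - 30*m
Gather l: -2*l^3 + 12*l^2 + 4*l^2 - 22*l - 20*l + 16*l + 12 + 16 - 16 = -2*l^3 + 16*l^2 - 26*l + 12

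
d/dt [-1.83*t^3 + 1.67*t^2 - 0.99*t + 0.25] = -5.49*t^2 + 3.34*t - 0.99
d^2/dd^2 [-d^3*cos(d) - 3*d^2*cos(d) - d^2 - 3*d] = d^3*cos(d) + 6*d^2*sin(d) + 3*d^2*cos(d) + 12*d*sin(d) - 6*d*cos(d) - 6*cos(d) - 2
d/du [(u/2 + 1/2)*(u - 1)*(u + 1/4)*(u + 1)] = 2*u^3 + 15*u^2/8 - 3*u/4 - 5/8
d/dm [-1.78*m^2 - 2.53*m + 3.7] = -3.56*m - 2.53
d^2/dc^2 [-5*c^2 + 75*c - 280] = -10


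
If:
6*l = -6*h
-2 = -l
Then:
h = -2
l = 2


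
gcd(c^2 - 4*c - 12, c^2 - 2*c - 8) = c + 2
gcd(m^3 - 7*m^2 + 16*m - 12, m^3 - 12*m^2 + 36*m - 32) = m^2 - 4*m + 4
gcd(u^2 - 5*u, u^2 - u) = u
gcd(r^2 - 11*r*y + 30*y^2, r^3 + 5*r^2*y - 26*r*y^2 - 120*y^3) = -r + 5*y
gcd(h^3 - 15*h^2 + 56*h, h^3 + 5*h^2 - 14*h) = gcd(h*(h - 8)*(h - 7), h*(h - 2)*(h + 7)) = h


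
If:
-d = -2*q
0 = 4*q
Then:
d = 0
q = 0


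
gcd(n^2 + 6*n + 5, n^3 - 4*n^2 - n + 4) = n + 1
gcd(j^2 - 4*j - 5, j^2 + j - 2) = 1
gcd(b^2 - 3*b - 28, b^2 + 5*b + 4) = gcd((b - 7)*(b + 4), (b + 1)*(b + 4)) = b + 4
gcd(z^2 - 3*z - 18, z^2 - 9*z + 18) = z - 6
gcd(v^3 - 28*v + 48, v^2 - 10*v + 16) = v - 2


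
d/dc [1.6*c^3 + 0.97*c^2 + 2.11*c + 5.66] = 4.8*c^2 + 1.94*c + 2.11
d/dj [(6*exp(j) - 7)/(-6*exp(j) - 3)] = -20*exp(j)/(3*(2*exp(j) + 1)^2)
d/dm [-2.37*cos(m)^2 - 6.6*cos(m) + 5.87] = (4.74*cos(m) + 6.6)*sin(m)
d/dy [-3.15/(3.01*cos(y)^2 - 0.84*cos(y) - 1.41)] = (2.646 - 18.963*cos(y))*sin(y)/(-3.01*cos(y)^2 + 0.84*cos(y) + 1.41)^2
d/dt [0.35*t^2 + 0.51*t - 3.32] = 0.7*t + 0.51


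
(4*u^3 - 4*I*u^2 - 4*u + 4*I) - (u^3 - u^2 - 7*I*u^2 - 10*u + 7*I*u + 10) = 3*u^3 + u^2 + 3*I*u^2 + 6*u - 7*I*u - 10 + 4*I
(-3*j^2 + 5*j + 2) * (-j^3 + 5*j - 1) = 3*j^5 - 5*j^4 - 17*j^3 + 28*j^2 + 5*j - 2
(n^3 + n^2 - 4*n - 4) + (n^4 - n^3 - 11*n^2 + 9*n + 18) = n^4 - 10*n^2 + 5*n + 14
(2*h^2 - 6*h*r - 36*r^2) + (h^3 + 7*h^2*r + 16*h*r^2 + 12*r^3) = h^3 + 7*h^2*r + 2*h^2 + 16*h*r^2 - 6*h*r + 12*r^3 - 36*r^2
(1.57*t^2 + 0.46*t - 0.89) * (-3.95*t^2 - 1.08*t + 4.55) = -6.2015*t^4 - 3.5126*t^3 + 10.1622*t^2 + 3.0542*t - 4.0495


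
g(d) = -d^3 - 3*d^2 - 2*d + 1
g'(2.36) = -32.87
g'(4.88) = -102.72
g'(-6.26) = -82.00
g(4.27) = -140.09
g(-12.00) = 1321.00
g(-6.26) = 141.27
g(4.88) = -196.42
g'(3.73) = -66.12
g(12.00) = -2183.00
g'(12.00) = -506.00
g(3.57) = -89.87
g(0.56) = -1.24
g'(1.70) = -20.87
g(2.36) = -33.57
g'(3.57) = -61.65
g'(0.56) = -6.30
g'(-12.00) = -362.00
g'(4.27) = -82.32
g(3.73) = -100.09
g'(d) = -3*d^2 - 6*d - 2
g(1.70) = -15.98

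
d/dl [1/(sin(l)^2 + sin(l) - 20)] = -(2*sin(l) + 1)*cos(l)/(sin(l)^2 + sin(l) - 20)^2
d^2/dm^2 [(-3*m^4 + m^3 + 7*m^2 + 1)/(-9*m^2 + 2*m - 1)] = 2*(243*m^6 - 162*m^5 + 117*m^4 - 169*m^3 - 30*m^2 + 51*m - 2)/(729*m^6 - 486*m^5 + 351*m^4 - 116*m^3 + 39*m^2 - 6*m + 1)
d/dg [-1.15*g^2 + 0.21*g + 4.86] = 0.21 - 2.3*g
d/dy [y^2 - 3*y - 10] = 2*y - 3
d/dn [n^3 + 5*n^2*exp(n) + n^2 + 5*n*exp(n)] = 5*n^2*exp(n) + 3*n^2 + 15*n*exp(n) + 2*n + 5*exp(n)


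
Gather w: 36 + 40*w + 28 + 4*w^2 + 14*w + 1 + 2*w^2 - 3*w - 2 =6*w^2 + 51*w + 63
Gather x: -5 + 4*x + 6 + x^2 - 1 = x^2 + 4*x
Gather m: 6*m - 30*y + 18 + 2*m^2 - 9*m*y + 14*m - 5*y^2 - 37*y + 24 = 2*m^2 + m*(20 - 9*y) - 5*y^2 - 67*y + 42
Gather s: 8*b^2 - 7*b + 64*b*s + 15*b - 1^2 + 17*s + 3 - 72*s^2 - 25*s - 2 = 8*b^2 + 8*b - 72*s^2 + s*(64*b - 8)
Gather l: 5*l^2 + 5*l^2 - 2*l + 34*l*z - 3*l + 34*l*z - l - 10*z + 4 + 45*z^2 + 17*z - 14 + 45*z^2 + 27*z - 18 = 10*l^2 + l*(68*z - 6) + 90*z^2 + 34*z - 28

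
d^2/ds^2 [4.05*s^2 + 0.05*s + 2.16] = 8.10000000000000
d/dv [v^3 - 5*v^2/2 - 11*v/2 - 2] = 3*v^2 - 5*v - 11/2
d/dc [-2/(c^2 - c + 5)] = 2*(2*c - 1)/(c^2 - c + 5)^2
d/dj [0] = 0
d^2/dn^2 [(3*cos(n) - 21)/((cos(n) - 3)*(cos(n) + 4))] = 3*(29*(1 - cos(n)^2)^2 - cos(n)^5 - 49*cos(n)^3 + 347*cos(n)^2 - 30*cos(n) - 187)/((cos(n) - 3)^3*(cos(n) + 4)^3)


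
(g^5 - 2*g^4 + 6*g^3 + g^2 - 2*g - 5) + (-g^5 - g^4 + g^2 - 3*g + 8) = -3*g^4 + 6*g^3 + 2*g^2 - 5*g + 3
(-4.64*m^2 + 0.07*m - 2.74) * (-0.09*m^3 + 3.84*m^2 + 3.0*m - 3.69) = 0.4176*m^5 - 17.8239*m^4 - 13.4046*m^3 + 6.81*m^2 - 8.4783*m + 10.1106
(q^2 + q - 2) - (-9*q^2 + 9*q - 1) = 10*q^2 - 8*q - 1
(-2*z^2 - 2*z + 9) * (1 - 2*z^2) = 4*z^4 + 4*z^3 - 20*z^2 - 2*z + 9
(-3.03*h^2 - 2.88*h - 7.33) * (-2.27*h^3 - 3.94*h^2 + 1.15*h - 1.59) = 6.8781*h^5 + 18.4758*h^4 + 24.5018*h^3 + 30.3859*h^2 - 3.8503*h + 11.6547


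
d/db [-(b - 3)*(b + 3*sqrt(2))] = -2*b - 3*sqrt(2) + 3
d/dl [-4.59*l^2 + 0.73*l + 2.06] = 0.73 - 9.18*l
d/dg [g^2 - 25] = 2*g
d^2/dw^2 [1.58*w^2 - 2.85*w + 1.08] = 3.16000000000000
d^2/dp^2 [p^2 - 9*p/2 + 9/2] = 2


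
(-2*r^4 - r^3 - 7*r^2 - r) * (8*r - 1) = -16*r^5 - 6*r^4 - 55*r^3 - r^2 + r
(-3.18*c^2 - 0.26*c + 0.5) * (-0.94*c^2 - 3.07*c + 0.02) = 2.9892*c^4 + 10.007*c^3 + 0.2646*c^2 - 1.5402*c + 0.01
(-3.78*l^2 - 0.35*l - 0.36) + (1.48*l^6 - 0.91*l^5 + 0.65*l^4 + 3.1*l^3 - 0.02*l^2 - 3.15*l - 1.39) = 1.48*l^6 - 0.91*l^5 + 0.65*l^4 + 3.1*l^3 - 3.8*l^2 - 3.5*l - 1.75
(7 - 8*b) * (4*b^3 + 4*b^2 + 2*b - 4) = -32*b^4 - 4*b^3 + 12*b^2 + 46*b - 28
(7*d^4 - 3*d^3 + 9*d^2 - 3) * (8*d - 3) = 56*d^5 - 45*d^4 + 81*d^3 - 27*d^2 - 24*d + 9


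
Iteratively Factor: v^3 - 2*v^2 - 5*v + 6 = (v + 2)*(v^2 - 4*v + 3) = (v - 1)*(v + 2)*(v - 3)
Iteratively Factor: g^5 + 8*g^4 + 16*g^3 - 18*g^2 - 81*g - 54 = (g + 1)*(g^4 + 7*g^3 + 9*g^2 - 27*g - 54) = (g - 2)*(g + 1)*(g^3 + 9*g^2 + 27*g + 27) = (g - 2)*(g + 1)*(g + 3)*(g^2 + 6*g + 9) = (g - 2)*(g + 1)*(g + 3)^2*(g + 3)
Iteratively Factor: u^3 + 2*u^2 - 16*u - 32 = (u - 4)*(u^2 + 6*u + 8) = (u - 4)*(u + 4)*(u + 2)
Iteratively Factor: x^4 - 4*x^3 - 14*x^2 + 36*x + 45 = (x + 1)*(x^3 - 5*x^2 - 9*x + 45) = (x + 1)*(x + 3)*(x^2 - 8*x + 15) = (x - 5)*(x + 1)*(x + 3)*(x - 3)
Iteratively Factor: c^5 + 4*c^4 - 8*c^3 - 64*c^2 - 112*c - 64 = (c - 4)*(c^4 + 8*c^3 + 24*c^2 + 32*c + 16) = (c - 4)*(c + 2)*(c^3 + 6*c^2 + 12*c + 8) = (c - 4)*(c + 2)^2*(c^2 + 4*c + 4) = (c - 4)*(c + 2)^3*(c + 2)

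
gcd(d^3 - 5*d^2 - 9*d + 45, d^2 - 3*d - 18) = d + 3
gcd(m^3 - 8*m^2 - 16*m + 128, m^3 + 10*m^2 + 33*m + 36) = m + 4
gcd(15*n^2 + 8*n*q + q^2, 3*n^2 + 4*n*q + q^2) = 3*n + q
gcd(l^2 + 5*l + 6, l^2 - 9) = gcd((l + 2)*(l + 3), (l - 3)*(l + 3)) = l + 3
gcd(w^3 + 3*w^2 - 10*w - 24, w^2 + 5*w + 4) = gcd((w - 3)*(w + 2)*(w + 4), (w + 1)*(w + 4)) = w + 4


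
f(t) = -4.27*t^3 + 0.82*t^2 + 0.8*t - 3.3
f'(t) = -12.81*t^2 + 1.64*t + 0.8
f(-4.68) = 448.60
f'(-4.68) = -287.44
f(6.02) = -900.34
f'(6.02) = -453.57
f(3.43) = -163.22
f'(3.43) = -144.28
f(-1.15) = 3.36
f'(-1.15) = -18.03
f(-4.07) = 294.91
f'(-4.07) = -218.07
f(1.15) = -7.79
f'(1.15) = -14.26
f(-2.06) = 35.86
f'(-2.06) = -56.94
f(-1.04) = 1.56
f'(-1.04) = -14.76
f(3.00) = -108.81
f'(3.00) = -109.57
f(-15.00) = 14580.45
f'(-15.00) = -2906.05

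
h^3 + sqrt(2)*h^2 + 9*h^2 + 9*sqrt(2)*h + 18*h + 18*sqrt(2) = (h + 3)*(h + 6)*(h + sqrt(2))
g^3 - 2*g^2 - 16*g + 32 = (g - 4)*(g - 2)*(g + 4)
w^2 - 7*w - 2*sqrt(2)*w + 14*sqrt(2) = (w - 7)*(w - 2*sqrt(2))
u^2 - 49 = (u - 7)*(u + 7)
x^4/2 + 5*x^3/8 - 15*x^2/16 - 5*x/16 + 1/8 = (x/2 + 1)*(x - 1)*(x - 1/4)*(x + 1/2)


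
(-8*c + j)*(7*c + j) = -56*c^2 - c*j + j^2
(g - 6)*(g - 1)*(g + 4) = g^3 - 3*g^2 - 22*g + 24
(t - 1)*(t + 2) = t^2 + t - 2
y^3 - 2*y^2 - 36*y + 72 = (y - 6)*(y - 2)*(y + 6)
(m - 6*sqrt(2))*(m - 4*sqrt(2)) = m^2 - 10*sqrt(2)*m + 48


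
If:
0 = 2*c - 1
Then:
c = 1/2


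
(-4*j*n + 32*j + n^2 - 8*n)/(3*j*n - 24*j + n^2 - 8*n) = (-4*j + n)/(3*j + n)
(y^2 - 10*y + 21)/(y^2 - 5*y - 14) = (y - 3)/(y + 2)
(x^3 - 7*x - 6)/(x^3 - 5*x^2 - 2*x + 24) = (x + 1)/(x - 4)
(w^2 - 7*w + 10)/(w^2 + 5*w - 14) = (w - 5)/(w + 7)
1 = 1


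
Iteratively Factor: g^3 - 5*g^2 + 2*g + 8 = (g + 1)*(g^2 - 6*g + 8) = (g - 4)*(g + 1)*(g - 2)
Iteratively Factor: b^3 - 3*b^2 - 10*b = (b + 2)*(b^2 - 5*b) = (b - 5)*(b + 2)*(b)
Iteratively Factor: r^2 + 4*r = (r + 4)*(r)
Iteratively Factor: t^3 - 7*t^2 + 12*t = (t)*(t^2 - 7*t + 12) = t*(t - 4)*(t - 3)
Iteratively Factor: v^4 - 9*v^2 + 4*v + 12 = (v + 3)*(v^3 - 3*v^2 + 4) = (v + 1)*(v + 3)*(v^2 - 4*v + 4) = (v - 2)*(v + 1)*(v + 3)*(v - 2)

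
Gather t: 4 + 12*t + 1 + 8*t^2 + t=8*t^2 + 13*t + 5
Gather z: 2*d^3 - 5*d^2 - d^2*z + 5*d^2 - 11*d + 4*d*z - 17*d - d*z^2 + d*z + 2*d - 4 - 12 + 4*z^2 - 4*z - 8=2*d^3 - 26*d + z^2*(4 - d) + z*(-d^2 + 5*d - 4) - 24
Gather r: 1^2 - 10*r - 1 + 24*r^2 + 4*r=24*r^2 - 6*r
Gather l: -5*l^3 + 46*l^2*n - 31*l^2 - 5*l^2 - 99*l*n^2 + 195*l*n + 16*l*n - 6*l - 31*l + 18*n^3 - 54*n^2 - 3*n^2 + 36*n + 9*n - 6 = -5*l^3 + l^2*(46*n - 36) + l*(-99*n^2 + 211*n - 37) + 18*n^3 - 57*n^2 + 45*n - 6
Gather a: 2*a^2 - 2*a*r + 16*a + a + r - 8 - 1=2*a^2 + a*(17 - 2*r) + r - 9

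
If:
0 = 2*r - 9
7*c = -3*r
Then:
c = -27/14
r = 9/2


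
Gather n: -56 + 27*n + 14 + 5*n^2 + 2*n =5*n^2 + 29*n - 42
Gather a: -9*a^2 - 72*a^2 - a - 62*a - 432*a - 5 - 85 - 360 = -81*a^2 - 495*a - 450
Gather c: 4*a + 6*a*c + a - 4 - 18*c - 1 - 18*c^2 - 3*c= 5*a - 18*c^2 + c*(6*a - 21) - 5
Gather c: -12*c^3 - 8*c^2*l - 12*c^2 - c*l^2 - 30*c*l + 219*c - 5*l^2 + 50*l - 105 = -12*c^3 + c^2*(-8*l - 12) + c*(-l^2 - 30*l + 219) - 5*l^2 + 50*l - 105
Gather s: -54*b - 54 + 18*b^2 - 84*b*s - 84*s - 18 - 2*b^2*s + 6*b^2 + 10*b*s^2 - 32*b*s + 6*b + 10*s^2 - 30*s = 24*b^2 - 48*b + s^2*(10*b + 10) + s*(-2*b^2 - 116*b - 114) - 72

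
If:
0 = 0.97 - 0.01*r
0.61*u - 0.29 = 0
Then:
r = 97.00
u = 0.48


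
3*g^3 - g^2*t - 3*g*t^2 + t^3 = (-3*g + t)*(-g + t)*(g + t)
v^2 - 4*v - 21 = (v - 7)*(v + 3)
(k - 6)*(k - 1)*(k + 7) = k^3 - 43*k + 42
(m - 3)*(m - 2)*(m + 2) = m^3 - 3*m^2 - 4*m + 12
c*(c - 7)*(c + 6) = c^3 - c^2 - 42*c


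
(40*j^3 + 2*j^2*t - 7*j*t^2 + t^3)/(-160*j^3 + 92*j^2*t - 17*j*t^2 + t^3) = (2*j + t)/(-8*j + t)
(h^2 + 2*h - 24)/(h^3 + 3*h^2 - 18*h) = (h - 4)/(h*(h - 3))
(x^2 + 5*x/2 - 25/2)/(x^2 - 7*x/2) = (2*x^2 + 5*x - 25)/(x*(2*x - 7))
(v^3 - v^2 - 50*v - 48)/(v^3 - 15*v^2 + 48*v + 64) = (v + 6)/(v - 8)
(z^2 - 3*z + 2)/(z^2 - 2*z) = (z - 1)/z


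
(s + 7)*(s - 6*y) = s^2 - 6*s*y + 7*s - 42*y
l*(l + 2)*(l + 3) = l^3 + 5*l^2 + 6*l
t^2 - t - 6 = (t - 3)*(t + 2)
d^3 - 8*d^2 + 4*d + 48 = (d - 6)*(d - 4)*(d + 2)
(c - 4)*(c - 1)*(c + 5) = c^3 - 21*c + 20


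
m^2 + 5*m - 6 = (m - 1)*(m + 6)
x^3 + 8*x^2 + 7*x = x*(x + 1)*(x + 7)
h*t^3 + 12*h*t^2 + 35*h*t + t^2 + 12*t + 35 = (t + 5)*(t + 7)*(h*t + 1)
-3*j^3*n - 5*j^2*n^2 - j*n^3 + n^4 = n*(-3*j + n)*(j + n)^2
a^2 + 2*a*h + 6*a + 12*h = (a + 6)*(a + 2*h)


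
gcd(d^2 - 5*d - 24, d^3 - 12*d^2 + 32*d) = d - 8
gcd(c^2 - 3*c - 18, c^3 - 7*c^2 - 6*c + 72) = c^2 - 3*c - 18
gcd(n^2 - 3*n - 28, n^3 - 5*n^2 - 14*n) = n - 7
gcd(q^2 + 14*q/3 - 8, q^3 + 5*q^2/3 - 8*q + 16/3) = q - 4/3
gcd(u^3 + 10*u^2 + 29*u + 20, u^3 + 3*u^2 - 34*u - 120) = u^2 + 9*u + 20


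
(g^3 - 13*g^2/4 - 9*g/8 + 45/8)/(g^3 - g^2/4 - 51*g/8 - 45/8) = (2*g - 3)/(2*g + 3)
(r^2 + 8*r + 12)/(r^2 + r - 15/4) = 4*(r^2 + 8*r + 12)/(4*r^2 + 4*r - 15)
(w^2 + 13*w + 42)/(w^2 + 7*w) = (w + 6)/w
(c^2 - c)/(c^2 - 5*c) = (c - 1)/(c - 5)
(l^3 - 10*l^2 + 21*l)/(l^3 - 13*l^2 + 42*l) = (l - 3)/(l - 6)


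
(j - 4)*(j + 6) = j^2 + 2*j - 24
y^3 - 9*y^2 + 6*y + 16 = (y - 8)*(y - 2)*(y + 1)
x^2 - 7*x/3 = x*(x - 7/3)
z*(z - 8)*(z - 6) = z^3 - 14*z^2 + 48*z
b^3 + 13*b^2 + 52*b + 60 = (b + 2)*(b + 5)*(b + 6)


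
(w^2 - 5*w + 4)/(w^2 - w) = (w - 4)/w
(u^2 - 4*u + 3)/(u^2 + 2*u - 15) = (u - 1)/(u + 5)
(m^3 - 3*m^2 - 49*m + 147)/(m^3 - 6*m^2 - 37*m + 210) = (m^2 + 4*m - 21)/(m^2 + m - 30)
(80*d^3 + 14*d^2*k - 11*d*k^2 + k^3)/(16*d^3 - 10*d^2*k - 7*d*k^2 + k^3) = (5*d - k)/(d - k)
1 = 1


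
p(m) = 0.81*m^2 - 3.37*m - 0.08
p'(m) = 1.62*m - 3.37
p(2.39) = -3.51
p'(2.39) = 0.50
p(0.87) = -2.40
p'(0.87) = -1.96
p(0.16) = -0.60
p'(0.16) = -3.11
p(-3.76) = 24.04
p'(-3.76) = -9.46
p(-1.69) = 7.93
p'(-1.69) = -6.11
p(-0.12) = 0.34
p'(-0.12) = -3.56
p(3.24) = -2.50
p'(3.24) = 1.88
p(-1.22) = 5.24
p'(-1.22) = -5.35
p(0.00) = -0.08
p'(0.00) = -3.37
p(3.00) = -2.90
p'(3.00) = 1.49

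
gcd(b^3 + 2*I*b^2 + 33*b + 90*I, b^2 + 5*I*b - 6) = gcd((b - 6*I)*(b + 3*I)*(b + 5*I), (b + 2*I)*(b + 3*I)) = b + 3*I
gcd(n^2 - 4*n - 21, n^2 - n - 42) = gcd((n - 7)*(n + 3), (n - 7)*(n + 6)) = n - 7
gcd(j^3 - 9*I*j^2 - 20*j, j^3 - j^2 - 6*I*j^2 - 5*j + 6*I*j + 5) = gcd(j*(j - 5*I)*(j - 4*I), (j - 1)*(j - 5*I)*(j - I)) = j - 5*I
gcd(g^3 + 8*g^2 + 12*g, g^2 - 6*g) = g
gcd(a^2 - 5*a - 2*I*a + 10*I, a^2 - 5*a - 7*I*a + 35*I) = a - 5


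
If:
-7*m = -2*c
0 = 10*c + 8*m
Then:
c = 0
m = 0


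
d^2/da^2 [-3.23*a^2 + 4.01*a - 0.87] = -6.46000000000000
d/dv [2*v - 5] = 2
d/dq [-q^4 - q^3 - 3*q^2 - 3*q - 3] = -4*q^3 - 3*q^2 - 6*q - 3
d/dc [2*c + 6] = 2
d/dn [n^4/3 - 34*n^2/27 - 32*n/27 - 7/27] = 4*n^3/3 - 68*n/27 - 32/27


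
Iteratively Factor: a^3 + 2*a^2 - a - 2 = (a + 1)*(a^2 + a - 2) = (a - 1)*(a + 1)*(a + 2)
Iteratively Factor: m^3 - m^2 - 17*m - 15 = (m + 1)*(m^2 - 2*m - 15) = (m - 5)*(m + 1)*(m + 3)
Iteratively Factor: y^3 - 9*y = (y - 3)*(y^2 + 3*y) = (y - 3)*(y + 3)*(y)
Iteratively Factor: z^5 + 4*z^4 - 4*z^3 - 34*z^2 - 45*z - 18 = (z + 3)*(z^4 + z^3 - 7*z^2 - 13*z - 6) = (z + 1)*(z + 3)*(z^3 - 7*z - 6) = (z - 3)*(z + 1)*(z + 3)*(z^2 + 3*z + 2) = (z - 3)*(z + 1)^2*(z + 3)*(z + 2)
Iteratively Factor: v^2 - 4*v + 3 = (v - 1)*(v - 3)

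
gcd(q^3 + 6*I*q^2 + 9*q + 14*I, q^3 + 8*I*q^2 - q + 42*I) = q^2 + 5*I*q + 14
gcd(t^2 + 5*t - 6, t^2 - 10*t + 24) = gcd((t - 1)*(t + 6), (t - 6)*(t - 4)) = 1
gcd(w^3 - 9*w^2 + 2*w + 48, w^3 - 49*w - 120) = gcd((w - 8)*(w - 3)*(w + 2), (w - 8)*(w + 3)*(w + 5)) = w - 8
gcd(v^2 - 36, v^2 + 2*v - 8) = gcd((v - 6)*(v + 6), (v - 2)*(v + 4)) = 1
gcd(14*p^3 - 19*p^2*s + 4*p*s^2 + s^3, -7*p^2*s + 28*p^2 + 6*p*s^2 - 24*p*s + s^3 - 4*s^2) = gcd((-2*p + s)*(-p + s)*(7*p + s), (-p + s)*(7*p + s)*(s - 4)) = 7*p^2 - 6*p*s - s^2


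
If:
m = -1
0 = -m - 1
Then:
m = -1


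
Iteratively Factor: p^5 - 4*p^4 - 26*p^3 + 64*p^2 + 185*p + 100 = (p + 1)*(p^4 - 5*p^3 - 21*p^2 + 85*p + 100) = (p + 1)*(p + 4)*(p^3 - 9*p^2 + 15*p + 25) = (p - 5)*(p + 1)*(p + 4)*(p^2 - 4*p - 5) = (p - 5)*(p + 1)^2*(p + 4)*(p - 5)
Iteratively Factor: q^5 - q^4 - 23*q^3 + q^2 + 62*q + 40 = (q + 1)*(q^4 - 2*q^3 - 21*q^2 + 22*q + 40) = (q - 5)*(q + 1)*(q^3 + 3*q^2 - 6*q - 8) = (q - 5)*(q + 1)*(q + 4)*(q^2 - q - 2) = (q - 5)*(q - 2)*(q + 1)*(q + 4)*(q + 1)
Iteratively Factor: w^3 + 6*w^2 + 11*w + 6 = (w + 1)*(w^2 + 5*w + 6) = (w + 1)*(w + 3)*(w + 2)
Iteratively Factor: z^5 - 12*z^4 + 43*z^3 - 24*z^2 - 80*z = (z + 1)*(z^4 - 13*z^3 + 56*z^2 - 80*z) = z*(z + 1)*(z^3 - 13*z^2 + 56*z - 80) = z*(z - 5)*(z + 1)*(z^2 - 8*z + 16) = z*(z - 5)*(z - 4)*(z + 1)*(z - 4)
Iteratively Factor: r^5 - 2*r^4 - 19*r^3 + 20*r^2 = (r)*(r^4 - 2*r^3 - 19*r^2 + 20*r) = r^2*(r^3 - 2*r^2 - 19*r + 20) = r^2*(r + 4)*(r^2 - 6*r + 5) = r^2*(r - 5)*(r + 4)*(r - 1)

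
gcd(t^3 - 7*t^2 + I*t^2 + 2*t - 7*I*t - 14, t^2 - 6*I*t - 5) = t - I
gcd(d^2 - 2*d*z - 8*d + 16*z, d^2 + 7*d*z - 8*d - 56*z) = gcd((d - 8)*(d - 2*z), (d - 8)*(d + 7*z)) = d - 8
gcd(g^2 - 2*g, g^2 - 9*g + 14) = g - 2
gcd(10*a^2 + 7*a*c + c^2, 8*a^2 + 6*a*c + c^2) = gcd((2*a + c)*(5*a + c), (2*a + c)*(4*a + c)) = 2*a + c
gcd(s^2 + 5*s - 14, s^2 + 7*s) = s + 7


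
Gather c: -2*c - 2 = -2*c - 2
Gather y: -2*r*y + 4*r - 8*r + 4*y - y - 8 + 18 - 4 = -4*r + y*(3 - 2*r) + 6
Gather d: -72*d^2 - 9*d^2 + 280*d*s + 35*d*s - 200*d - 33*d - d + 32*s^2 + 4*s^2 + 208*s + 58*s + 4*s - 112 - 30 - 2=-81*d^2 + d*(315*s - 234) + 36*s^2 + 270*s - 144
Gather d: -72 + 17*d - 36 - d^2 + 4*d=-d^2 + 21*d - 108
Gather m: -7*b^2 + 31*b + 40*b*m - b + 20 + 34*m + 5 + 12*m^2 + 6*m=-7*b^2 + 30*b + 12*m^2 + m*(40*b + 40) + 25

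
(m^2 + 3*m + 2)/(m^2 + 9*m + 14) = (m + 1)/(m + 7)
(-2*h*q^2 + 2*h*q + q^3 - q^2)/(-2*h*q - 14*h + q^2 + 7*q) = q*(q - 1)/(q + 7)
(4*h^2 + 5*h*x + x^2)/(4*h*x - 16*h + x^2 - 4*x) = (h + x)/(x - 4)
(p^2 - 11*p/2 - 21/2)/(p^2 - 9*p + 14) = (p + 3/2)/(p - 2)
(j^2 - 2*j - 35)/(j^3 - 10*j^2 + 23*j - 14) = (j + 5)/(j^2 - 3*j + 2)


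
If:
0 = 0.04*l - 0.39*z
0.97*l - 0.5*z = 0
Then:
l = 0.00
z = 0.00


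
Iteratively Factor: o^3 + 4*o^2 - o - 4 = (o + 1)*(o^2 + 3*o - 4) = (o - 1)*(o + 1)*(o + 4)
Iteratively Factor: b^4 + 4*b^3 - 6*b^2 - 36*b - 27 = (b + 3)*(b^3 + b^2 - 9*b - 9) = (b + 3)^2*(b^2 - 2*b - 3) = (b + 1)*(b + 3)^2*(b - 3)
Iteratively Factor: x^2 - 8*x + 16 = (x - 4)*(x - 4)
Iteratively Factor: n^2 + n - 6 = (n - 2)*(n + 3)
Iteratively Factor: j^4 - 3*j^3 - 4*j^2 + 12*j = (j - 3)*(j^3 - 4*j) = j*(j - 3)*(j^2 - 4) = j*(j - 3)*(j + 2)*(j - 2)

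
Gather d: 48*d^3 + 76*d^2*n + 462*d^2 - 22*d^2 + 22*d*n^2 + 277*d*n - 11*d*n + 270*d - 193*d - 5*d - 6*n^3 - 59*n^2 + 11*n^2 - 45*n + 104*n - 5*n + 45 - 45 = 48*d^3 + d^2*(76*n + 440) + d*(22*n^2 + 266*n + 72) - 6*n^3 - 48*n^2 + 54*n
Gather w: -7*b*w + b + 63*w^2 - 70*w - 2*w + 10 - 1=b + 63*w^2 + w*(-7*b - 72) + 9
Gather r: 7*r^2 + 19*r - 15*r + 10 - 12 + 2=7*r^2 + 4*r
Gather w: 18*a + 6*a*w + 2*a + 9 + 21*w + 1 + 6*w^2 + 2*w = 20*a + 6*w^2 + w*(6*a + 23) + 10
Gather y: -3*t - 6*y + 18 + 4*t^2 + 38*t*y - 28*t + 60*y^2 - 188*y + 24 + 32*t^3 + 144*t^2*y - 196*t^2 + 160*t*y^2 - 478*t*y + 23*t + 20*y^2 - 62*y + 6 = 32*t^3 - 192*t^2 - 8*t + y^2*(160*t + 80) + y*(144*t^2 - 440*t - 256) + 48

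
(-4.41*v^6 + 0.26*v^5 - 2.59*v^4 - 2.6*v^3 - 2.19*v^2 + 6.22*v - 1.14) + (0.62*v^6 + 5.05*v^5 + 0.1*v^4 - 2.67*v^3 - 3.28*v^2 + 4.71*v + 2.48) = -3.79*v^6 + 5.31*v^5 - 2.49*v^4 - 5.27*v^3 - 5.47*v^2 + 10.93*v + 1.34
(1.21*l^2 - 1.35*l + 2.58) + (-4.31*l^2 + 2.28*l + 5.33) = -3.1*l^2 + 0.93*l + 7.91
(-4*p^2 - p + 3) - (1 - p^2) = -3*p^2 - p + 2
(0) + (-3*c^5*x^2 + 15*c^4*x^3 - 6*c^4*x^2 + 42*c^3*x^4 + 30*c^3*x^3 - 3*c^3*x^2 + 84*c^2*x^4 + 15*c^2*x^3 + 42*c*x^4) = -3*c^5*x^2 + 15*c^4*x^3 - 6*c^4*x^2 + 42*c^3*x^4 + 30*c^3*x^3 - 3*c^3*x^2 + 84*c^2*x^4 + 15*c^2*x^3 + 42*c*x^4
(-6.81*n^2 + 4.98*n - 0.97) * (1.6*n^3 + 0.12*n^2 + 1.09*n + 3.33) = -10.896*n^5 + 7.1508*n^4 - 8.3773*n^3 - 17.3655*n^2 + 15.5261*n - 3.2301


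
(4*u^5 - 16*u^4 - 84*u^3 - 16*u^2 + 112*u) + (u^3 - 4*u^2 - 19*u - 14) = 4*u^5 - 16*u^4 - 83*u^3 - 20*u^2 + 93*u - 14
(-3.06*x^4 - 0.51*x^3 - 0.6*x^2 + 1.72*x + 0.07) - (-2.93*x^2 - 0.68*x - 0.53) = -3.06*x^4 - 0.51*x^3 + 2.33*x^2 + 2.4*x + 0.6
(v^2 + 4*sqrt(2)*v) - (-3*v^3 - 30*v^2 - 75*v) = 3*v^3 + 31*v^2 + 4*sqrt(2)*v + 75*v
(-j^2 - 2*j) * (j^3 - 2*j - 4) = -j^5 - 2*j^4 + 2*j^3 + 8*j^2 + 8*j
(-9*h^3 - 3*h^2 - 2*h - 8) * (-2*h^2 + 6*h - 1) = 18*h^5 - 48*h^4 - 5*h^3 + 7*h^2 - 46*h + 8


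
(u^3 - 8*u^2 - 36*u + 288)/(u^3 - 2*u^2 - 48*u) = (u - 6)/u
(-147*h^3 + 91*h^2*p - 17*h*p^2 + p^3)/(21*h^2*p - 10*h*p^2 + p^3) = (-7*h + p)/p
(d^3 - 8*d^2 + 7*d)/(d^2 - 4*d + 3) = d*(d - 7)/(d - 3)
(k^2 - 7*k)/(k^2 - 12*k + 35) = k/(k - 5)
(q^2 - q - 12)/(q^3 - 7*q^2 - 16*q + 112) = (q + 3)/(q^2 - 3*q - 28)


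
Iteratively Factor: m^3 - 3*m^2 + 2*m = (m)*(m^2 - 3*m + 2) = m*(m - 2)*(m - 1)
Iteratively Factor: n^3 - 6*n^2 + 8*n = (n - 2)*(n^2 - 4*n) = n*(n - 2)*(n - 4)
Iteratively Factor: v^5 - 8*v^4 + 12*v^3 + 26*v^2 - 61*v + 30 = (v - 5)*(v^4 - 3*v^3 - 3*v^2 + 11*v - 6) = (v - 5)*(v - 3)*(v^3 - 3*v + 2) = (v - 5)*(v - 3)*(v - 1)*(v^2 + v - 2) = (v - 5)*(v - 3)*(v - 1)*(v + 2)*(v - 1)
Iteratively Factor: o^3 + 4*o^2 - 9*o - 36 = (o + 4)*(o^2 - 9) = (o - 3)*(o + 4)*(o + 3)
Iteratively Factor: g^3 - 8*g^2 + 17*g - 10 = (g - 1)*(g^2 - 7*g + 10) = (g - 2)*(g - 1)*(g - 5)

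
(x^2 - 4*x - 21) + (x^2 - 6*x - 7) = 2*x^2 - 10*x - 28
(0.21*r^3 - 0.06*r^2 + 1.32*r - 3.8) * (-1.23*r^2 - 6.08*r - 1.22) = -0.2583*r^5 - 1.203*r^4 - 1.515*r^3 - 3.2784*r^2 + 21.4936*r + 4.636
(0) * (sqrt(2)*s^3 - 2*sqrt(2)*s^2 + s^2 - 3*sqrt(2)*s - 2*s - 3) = 0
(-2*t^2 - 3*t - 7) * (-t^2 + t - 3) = 2*t^4 + t^3 + 10*t^2 + 2*t + 21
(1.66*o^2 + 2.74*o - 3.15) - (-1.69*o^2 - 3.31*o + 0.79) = 3.35*o^2 + 6.05*o - 3.94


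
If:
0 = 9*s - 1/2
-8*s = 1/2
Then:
No Solution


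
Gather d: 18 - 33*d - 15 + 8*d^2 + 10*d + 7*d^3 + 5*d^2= 7*d^3 + 13*d^2 - 23*d + 3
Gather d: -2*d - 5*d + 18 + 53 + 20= 91 - 7*d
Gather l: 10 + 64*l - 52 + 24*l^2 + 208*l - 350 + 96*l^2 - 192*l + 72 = 120*l^2 + 80*l - 320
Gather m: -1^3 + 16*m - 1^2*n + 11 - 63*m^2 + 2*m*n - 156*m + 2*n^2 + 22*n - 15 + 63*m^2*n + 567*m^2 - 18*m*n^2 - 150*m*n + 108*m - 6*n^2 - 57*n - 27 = m^2*(63*n + 504) + m*(-18*n^2 - 148*n - 32) - 4*n^2 - 36*n - 32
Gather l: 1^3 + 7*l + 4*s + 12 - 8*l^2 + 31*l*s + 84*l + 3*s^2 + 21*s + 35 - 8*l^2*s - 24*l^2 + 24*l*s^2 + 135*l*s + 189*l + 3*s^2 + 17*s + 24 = l^2*(-8*s - 32) + l*(24*s^2 + 166*s + 280) + 6*s^2 + 42*s + 72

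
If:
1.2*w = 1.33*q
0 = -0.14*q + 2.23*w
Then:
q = 0.00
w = 0.00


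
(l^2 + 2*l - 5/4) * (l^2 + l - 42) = l^4 + 3*l^3 - 165*l^2/4 - 341*l/4 + 105/2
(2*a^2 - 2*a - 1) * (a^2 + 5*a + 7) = 2*a^4 + 8*a^3 + 3*a^2 - 19*a - 7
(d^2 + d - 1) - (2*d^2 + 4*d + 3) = -d^2 - 3*d - 4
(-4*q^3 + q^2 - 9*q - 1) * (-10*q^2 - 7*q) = 40*q^5 + 18*q^4 + 83*q^3 + 73*q^2 + 7*q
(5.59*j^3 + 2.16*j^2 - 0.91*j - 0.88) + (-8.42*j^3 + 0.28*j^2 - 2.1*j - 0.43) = -2.83*j^3 + 2.44*j^2 - 3.01*j - 1.31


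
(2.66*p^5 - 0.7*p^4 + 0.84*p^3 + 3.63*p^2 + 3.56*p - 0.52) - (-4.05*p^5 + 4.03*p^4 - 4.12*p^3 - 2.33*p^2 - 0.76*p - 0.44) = 6.71*p^5 - 4.73*p^4 + 4.96*p^3 + 5.96*p^2 + 4.32*p - 0.08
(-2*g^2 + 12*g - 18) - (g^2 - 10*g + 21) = -3*g^2 + 22*g - 39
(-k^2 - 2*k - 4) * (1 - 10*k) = 10*k^3 + 19*k^2 + 38*k - 4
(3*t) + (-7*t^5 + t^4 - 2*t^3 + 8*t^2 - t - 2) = -7*t^5 + t^4 - 2*t^3 + 8*t^2 + 2*t - 2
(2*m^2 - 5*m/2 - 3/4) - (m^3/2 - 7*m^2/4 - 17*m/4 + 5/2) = -m^3/2 + 15*m^2/4 + 7*m/4 - 13/4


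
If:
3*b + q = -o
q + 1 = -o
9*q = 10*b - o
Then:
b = 1/3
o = -37/24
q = 13/24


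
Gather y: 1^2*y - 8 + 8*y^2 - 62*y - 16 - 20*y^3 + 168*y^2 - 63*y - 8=-20*y^3 + 176*y^2 - 124*y - 32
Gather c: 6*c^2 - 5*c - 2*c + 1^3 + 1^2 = 6*c^2 - 7*c + 2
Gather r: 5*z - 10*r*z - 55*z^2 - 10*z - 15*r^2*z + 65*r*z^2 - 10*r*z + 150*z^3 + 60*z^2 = -15*r^2*z + r*(65*z^2 - 20*z) + 150*z^3 + 5*z^2 - 5*z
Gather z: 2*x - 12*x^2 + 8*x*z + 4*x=-12*x^2 + 8*x*z + 6*x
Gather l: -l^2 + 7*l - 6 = -l^2 + 7*l - 6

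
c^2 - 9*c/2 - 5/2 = (c - 5)*(c + 1/2)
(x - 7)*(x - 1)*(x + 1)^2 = x^4 - 6*x^3 - 8*x^2 + 6*x + 7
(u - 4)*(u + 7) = u^2 + 3*u - 28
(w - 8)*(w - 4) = w^2 - 12*w + 32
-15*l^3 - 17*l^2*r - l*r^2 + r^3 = (-5*l + r)*(l + r)*(3*l + r)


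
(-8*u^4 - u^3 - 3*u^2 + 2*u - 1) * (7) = -56*u^4 - 7*u^3 - 21*u^2 + 14*u - 7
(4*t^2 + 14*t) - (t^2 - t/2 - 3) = 3*t^2 + 29*t/2 + 3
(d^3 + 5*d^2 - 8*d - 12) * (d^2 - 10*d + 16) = d^5 - 5*d^4 - 42*d^3 + 148*d^2 - 8*d - 192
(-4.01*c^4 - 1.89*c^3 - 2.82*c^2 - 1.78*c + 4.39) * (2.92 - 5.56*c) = 22.2956*c^5 - 1.2008*c^4 + 10.1604*c^3 + 1.6624*c^2 - 29.606*c + 12.8188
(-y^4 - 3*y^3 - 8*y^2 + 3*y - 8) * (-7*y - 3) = 7*y^5 + 24*y^4 + 65*y^3 + 3*y^2 + 47*y + 24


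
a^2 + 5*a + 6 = (a + 2)*(a + 3)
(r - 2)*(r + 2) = r^2 - 4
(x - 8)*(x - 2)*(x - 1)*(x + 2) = x^4 - 9*x^3 + 4*x^2 + 36*x - 32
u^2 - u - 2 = (u - 2)*(u + 1)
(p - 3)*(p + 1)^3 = p^4 - 6*p^2 - 8*p - 3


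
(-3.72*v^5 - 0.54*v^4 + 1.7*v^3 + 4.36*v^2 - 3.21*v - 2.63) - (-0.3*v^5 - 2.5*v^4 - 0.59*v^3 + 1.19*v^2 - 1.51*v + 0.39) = -3.42*v^5 + 1.96*v^4 + 2.29*v^3 + 3.17*v^2 - 1.7*v - 3.02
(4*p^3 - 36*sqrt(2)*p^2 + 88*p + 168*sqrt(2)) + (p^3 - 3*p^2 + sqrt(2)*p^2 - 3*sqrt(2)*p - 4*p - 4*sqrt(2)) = 5*p^3 - 35*sqrt(2)*p^2 - 3*p^2 - 3*sqrt(2)*p + 84*p + 164*sqrt(2)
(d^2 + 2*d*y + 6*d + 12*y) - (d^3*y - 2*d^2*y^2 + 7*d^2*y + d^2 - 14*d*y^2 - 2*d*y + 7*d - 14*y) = -d^3*y + 2*d^2*y^2 - 7*d^2*y + 14*d*y^2 + 4*d*y - d + 26*y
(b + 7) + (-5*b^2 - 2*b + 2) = -5*b^2 - b + 9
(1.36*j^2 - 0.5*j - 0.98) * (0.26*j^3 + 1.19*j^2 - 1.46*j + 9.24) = 0.3536*j^5 + 1.4884*j^4 - 2.8354*j^3 + 12.1302*j^2 - 3.1892*j - 9.0552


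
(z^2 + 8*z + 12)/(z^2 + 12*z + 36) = (z + 2)/(z + 6)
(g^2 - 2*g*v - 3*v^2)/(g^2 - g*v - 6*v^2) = (g + v)/(g + 2*v)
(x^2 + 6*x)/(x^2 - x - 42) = x/(x - 7)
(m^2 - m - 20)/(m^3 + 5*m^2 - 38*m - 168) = (m - 5)/(m^2 + m - 42)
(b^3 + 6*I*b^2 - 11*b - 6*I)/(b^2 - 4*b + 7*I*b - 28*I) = (b^3 + 6*I*b^2 - 11*b - 6*I)/(b^2 + b*(-4 + 7*I) - 28*I)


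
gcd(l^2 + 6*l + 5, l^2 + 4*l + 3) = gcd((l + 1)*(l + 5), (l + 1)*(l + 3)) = l + 1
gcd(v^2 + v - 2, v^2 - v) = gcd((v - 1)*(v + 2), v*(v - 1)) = v - 1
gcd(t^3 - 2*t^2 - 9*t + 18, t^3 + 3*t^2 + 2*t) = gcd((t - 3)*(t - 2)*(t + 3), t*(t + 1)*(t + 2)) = 1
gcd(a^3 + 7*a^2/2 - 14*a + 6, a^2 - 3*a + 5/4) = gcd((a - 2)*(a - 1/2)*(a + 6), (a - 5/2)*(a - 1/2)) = a - 1/2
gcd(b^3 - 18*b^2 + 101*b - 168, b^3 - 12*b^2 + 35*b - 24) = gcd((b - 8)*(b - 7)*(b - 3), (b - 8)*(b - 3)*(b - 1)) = b^2 - 11*b + 24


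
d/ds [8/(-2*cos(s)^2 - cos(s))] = -(8*sin(s)/cos(s)^2 + 32*tan(s))/(2*cos(s) + 1)^2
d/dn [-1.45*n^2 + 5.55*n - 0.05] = 5.55 - 2.9*n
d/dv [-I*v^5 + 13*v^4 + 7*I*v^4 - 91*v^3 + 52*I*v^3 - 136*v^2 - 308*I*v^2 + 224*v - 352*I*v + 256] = -5*I*v^4 + v^3*(52 + 28*I) + v^2*(-273 + 156*I) + v*(-272 - 616*I) + 224 - 352*I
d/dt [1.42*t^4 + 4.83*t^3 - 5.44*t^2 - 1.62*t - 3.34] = 5.68*t^3 + 14.49*t^2 - 10.88*t - 1.62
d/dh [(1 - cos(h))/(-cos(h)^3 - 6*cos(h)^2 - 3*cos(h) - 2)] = (-21*cos(h) + 3*cos(2*h) + cos(3*h) - 7)*sin(h)/(2*(cos(h)^3 + 6*cos(h)^2 + 3*cos(h) + 2)^2)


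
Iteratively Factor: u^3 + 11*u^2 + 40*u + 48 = (u + 3)*(u^2 + 8*u + 16) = (u + 3)*(u + 4)*(u + 4)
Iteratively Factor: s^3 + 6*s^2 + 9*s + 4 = (s + 1)*(s^2 + 5*s + 4) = (s + 1)^2*(s + 4)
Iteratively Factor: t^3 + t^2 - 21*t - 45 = (t + 3)*(t^2 - 2*t - 15) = (t + 3)^2*(t - 5)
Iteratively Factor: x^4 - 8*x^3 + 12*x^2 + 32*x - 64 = (x - 4)*(x^3 - 4*x^2 - 4*x + 16) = (x - 4)*(x + 2)*(x^2 - 6*x + 8) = (x - 4)^2*(x + 2)*(x - 2)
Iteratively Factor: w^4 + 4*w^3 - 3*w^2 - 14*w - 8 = (w + 1)*(w^3 + 3*w^2 - 6*w - 8) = (w + 1)*(w + 4)*(w^2 - w - 2) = (w + 1)^2*(w + 4)*(w - 2)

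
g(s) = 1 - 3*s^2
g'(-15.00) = 90.00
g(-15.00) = -674.00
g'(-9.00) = 54.00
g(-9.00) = -242.00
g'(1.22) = -7.32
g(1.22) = -3.47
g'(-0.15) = 0.90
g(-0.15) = 0.93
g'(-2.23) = 13.38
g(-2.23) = -13.92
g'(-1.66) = 9.96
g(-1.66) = -7.27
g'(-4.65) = 27.90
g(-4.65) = -63.87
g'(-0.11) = 0.66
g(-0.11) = 0.96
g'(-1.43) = 8.58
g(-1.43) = -5.13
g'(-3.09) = 18.54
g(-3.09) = -27.64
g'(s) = -6*s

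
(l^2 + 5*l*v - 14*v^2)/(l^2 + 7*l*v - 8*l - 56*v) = (l - 2*v)/(l - 8)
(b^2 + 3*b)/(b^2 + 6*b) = (b + 3)/(b + 6)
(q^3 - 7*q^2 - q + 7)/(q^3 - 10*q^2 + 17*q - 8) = (q^2 - 6*q - 7)/(q^2 - 9*q + 8)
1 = 1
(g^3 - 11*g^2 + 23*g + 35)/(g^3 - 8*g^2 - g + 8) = (g^2 - 12*g + 35)/(g^2 - 9*g + 8)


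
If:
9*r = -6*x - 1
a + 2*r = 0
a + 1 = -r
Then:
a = -2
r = 1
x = -5/3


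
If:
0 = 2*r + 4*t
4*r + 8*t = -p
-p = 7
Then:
No Solution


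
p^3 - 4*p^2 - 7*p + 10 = (p - 5)*(p - 1)*(p + 2)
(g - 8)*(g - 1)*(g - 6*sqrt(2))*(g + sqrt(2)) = g^4 - 9*g^3 - 5*sqrt(2)*g^3 - 4*g^2 + 45*sqrt(2)*g^2 - 40*sqrt(2)*g + 108*g - 96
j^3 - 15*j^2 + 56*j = j*(j - 8)*(j - 7)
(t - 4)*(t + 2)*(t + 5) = t^3 + 3*t^2 - 18*t - 40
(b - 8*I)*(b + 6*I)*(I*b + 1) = I*b^3 + 3*b^2 + 46*I*b + 48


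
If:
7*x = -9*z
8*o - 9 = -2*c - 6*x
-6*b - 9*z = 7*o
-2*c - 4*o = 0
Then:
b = -15*z/4 - 21/8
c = -27*z/7 - 9/2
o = 27*z/14 + 9/4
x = -9*z/7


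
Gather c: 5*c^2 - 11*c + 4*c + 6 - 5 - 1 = 5*c^2 - 7*c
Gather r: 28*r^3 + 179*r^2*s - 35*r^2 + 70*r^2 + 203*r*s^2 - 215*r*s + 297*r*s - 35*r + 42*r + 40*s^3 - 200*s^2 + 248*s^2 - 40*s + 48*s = 28*r^3 + r^2*(179*s + 35) + r*(203*s^2 + 82*s + 7) + 40*s^3 + 48*s^2 + 8*s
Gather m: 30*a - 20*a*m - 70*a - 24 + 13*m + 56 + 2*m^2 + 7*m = -40*a + 2*m^2 + m*(20 - 20*a) + 32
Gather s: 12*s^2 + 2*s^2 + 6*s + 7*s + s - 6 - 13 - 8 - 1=14*s^2 + 14*s - 28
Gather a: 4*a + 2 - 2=4*a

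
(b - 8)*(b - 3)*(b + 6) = b^3 - 5*b^2 - 42*b + 144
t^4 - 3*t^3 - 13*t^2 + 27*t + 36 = (t - 4)*(t - 3)*(t + 1)*(t + 3)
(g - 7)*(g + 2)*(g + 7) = g^3 + 2*g^2 - 49*g - 98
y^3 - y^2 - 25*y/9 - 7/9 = (y - 7/3)*(y + 1/3)*(y + 1)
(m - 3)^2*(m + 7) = m^3 + m^2 - 33*m + 63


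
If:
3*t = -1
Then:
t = -1/3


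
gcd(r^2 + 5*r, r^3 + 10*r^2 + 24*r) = r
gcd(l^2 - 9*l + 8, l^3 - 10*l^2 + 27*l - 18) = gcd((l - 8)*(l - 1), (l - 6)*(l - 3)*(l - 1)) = l - 1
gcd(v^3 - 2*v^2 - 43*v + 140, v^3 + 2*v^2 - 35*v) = v^2 + 2*v - 35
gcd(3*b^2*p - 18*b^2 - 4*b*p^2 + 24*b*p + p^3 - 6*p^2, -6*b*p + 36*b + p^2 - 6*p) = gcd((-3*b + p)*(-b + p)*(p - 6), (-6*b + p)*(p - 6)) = p - 6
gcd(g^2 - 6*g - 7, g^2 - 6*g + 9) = 1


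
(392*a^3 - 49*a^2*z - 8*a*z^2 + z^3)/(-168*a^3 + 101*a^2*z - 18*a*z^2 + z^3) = (7*a + z)/(-3*a + z)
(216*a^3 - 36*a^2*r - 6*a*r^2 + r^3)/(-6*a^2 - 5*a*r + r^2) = (-36*a^2 + r^2)/(a + r)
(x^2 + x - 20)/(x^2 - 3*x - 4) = (x + 5)/(x + 1)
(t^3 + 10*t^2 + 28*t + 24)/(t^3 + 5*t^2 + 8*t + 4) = (t + 6)/(t + 1)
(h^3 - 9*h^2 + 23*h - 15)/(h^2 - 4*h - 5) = (h^2 - 4*h + 3)/(h + 1)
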